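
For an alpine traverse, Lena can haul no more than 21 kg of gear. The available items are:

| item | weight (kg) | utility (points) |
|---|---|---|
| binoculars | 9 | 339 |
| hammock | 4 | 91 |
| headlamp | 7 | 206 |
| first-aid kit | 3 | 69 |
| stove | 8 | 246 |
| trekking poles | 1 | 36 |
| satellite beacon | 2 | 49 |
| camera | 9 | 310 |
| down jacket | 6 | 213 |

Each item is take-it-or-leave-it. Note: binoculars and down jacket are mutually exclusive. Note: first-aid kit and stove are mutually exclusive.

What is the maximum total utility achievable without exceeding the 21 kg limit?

734

Density check — binoculars 37.67, trekking poles 36.00, down jacket 35.50, camera 34.44 are the best per kg.
Best packing: binoculars + trekking poles + satellite beacon + camera — 21 kg, 734 total.
The closest alternative, binoculars + first-aid kit + camera, reaches only 718.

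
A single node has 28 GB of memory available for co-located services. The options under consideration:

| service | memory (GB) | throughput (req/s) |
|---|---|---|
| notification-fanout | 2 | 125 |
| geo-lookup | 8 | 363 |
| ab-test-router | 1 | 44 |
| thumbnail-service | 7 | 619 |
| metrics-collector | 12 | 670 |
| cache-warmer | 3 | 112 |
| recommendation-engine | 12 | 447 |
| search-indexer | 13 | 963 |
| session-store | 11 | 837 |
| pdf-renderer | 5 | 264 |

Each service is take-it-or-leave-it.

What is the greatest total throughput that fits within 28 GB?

2015

Greedy by ratio would take notification-fanout + ab-test-router + thumbnail-service + session-store + pdf-renderer: 26 GB used, total 1889.
Dropping session-store frees 11 GB; slotting in search-indexer (13 GB) lifts the total to 2015 at 28 GB.
Next best is notification-fanout + thumbnail-service + search-indexer + pdf-renderer at 1971 (27 GB) — short by 44.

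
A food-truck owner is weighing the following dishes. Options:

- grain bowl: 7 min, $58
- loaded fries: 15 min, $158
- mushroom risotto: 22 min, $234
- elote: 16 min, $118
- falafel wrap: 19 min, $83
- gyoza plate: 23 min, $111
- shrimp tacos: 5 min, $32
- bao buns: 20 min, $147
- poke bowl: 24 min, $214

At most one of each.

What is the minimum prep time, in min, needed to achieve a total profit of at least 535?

57

Look for the lowest-prep combination reaching 535.
Taking loaded fries + mushroom risotto + bao buns gives 539 (≥ 535) for 57 min.
Below 57 min the best achievable stays under 535.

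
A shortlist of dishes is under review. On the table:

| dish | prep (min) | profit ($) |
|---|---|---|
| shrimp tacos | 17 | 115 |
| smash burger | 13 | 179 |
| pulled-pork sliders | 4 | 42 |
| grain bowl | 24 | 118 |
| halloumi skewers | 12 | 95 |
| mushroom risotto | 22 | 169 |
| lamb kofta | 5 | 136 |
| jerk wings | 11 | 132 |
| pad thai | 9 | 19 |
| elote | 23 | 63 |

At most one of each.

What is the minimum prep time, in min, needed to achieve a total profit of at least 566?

Need the lightest bundle worth ≥ 566.
smash burger + pulled-pork sliders + halloumi skewers + lamb kofta + jerk wings reaches 584 using 45 min.
Below 45 min the best achievable stays under 566.

45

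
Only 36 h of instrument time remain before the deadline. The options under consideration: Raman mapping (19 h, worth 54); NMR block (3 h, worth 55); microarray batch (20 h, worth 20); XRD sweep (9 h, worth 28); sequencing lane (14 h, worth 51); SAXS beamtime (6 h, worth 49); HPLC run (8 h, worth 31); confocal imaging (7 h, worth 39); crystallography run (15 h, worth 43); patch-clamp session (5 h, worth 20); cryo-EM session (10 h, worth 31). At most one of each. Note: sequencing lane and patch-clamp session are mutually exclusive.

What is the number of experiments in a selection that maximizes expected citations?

The maximum expected citations within 36 h is 206.
One optimal bundle: NMR block + SAXS beamtime + confocal imaging + crystallography run + patch-clamp session (36 h).
All optima have 5 experiments.

5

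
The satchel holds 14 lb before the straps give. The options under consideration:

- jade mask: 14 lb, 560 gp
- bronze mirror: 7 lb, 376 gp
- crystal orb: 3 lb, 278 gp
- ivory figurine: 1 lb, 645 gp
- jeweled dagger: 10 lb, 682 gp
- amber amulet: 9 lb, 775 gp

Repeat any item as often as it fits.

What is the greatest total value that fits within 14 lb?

9030

Ranking by ratio (value/lb): ivory figurine 645.00, crystal orb 92.67, amber amulet 86.11.
14×ivory figurine uses 14 of the 14 lb and totals 9030.
Nothing else within 14 lb beats 9030.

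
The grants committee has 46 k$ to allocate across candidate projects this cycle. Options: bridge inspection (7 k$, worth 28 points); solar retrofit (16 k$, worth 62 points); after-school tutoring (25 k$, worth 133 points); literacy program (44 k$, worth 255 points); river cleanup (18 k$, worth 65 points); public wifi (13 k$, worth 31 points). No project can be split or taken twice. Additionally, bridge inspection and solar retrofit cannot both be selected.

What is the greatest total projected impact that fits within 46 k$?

255

Density check — literacy program 5.80, after-school tutoring 5.32, bridge inspection 4.00 are the best per k$.
The ratio ordering already packs tightly: literacy program, 44 k$, 255.
Every other selection either busts 46 k$ or breaks a pairing rule or fails to beat 255.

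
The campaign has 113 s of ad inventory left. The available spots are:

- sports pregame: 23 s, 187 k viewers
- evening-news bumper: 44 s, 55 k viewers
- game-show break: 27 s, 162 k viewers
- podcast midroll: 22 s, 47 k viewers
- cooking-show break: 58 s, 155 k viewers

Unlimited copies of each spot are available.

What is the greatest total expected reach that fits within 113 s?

The ratio ordering already packs tightly: 4×sports pregame, 92 s, 748.
No other feasible combination exceeds 748.

748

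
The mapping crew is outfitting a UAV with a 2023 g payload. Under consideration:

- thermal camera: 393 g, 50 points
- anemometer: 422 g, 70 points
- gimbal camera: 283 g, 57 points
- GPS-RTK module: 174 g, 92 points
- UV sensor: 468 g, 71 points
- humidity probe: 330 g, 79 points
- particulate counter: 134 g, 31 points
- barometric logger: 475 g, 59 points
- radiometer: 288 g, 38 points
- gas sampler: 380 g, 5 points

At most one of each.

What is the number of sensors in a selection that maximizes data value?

6

The maximum data value within 2023 g is 407.
One optimal bundle: anemometer + gimbal camera + GPS-RTK module + UV sensor + humidity probe + radiometer (1965 g).
Any selection reaching 407 contains exactly 6 sensors.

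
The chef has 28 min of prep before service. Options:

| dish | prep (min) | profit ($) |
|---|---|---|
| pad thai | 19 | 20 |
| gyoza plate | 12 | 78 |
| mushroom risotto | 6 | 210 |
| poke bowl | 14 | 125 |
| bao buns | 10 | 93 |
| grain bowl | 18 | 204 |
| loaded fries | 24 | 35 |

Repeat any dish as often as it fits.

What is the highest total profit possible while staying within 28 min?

840

Ranking by ratio (profit/min): mushroom risotto 35.00, grain bowl 11.33, bao buns 9.30.
Best packing: 4×mushroom risotto — 24 min, 840 total.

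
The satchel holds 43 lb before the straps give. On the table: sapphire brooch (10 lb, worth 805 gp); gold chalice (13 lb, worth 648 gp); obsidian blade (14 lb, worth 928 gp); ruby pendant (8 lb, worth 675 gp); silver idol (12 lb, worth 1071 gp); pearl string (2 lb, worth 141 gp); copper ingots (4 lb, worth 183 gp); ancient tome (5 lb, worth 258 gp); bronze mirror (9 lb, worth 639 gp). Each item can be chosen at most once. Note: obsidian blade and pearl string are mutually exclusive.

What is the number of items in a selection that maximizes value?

5

The maximum value within 43 lb is 3373.
One optimal bundle: sapphire brooch + ruby pendant + silver idol + copper ingots + bronze mirror (43 lb).
All optima have 5 items.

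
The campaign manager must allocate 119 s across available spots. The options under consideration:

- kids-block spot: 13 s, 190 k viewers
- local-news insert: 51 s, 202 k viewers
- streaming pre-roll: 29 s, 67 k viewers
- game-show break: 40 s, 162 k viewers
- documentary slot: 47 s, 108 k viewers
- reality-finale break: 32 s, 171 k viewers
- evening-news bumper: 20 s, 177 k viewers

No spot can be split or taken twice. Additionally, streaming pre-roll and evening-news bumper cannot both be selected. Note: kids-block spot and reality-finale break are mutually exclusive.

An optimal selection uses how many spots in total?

3

The maximum expected reach within 119 s is 569.
kids-block spot + local-news insert + evening-news bumper hits 569 at 84 s.
All optima have 3 spots.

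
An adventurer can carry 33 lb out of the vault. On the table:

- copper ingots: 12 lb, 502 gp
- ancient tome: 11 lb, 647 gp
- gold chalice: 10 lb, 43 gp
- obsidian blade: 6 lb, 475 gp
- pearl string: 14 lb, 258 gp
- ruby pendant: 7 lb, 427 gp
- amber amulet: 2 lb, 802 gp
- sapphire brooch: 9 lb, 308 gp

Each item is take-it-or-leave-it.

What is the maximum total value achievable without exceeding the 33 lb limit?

Ranking by ratio (value/lb): amber amulet 401.00, obsidian blade 79.17, ruby pendant 61.00.
Filling by ratio: ancient tome + obsidian blade + ruby pendant + amber amulet for 2351, with 7 lb left unused.
The 7 lb tied up in ruby pendant is better spent on copper ingots — total rises to 2426 (31 lb).
An exhaustive check of the 256 subsets confirms 2426.

2426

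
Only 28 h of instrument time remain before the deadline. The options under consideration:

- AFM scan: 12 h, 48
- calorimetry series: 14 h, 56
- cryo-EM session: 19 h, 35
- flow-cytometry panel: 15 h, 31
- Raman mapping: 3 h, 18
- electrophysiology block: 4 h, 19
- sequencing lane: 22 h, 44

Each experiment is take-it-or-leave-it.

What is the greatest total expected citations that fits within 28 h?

104

The ratio heuristic lands on AFM scan + Raman mapping + electrophysiology block (85) but leaves 9 h idle.
The 7 h tied up in Raman mapping and electrophysiology block is better spent on calorimetry series — total rises to 104 (26 h).
Runner-up calorimetry series + Raman mapping + electrophysiology block tops out at 93.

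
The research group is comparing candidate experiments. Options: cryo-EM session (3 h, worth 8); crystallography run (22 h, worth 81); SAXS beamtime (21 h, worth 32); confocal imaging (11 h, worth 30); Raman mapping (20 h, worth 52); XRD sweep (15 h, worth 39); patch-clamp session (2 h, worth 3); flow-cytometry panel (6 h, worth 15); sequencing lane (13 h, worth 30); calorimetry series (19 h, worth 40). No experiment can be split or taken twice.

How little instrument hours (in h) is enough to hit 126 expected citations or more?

39

Need the lightest bundle worth ≥ 126.
crystallography run + confocal imaging + flow-cytometry panel: 126 expected citations at 39 h.
Any bundle with less than 39 h falls short of 126.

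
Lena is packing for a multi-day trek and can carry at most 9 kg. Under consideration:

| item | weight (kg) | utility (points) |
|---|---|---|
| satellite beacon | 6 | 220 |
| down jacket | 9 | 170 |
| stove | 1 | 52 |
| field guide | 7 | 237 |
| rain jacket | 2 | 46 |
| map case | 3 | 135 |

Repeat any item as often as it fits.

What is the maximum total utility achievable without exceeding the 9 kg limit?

468

9×stove uses 9 of the 9 kg and totals 468.
That's the maximum — no swap from here does better than 468.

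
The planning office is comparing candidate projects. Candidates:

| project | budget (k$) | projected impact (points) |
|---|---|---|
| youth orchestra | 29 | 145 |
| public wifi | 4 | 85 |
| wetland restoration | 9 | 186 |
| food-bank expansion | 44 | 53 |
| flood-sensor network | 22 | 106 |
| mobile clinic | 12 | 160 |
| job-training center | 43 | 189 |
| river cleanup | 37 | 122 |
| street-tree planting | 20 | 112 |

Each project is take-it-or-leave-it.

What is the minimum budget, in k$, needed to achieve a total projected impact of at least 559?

Minimise k$ subject to total projected impact ≥ 559.
youth orchestra + public wifi + wetland restoration + mobile clinic: 576 projected impact at 54 k$.
Below 54 k$ the best achievable stays under 559.

54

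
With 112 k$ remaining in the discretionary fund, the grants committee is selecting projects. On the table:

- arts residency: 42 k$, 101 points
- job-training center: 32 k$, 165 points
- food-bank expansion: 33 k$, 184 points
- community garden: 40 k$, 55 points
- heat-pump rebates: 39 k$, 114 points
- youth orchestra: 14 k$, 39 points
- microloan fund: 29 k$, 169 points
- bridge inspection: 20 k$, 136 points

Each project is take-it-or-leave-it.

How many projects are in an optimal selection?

4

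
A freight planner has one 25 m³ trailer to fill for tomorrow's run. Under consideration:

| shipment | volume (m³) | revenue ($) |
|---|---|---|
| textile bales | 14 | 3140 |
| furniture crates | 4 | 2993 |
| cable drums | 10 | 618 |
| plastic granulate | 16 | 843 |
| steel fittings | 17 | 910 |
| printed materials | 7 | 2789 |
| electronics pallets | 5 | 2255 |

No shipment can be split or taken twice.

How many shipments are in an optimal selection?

Optimal total is 8922.
textile bales + furniture crates + printed materials hits 8922 at 25 m³.
Any selection reaching 8922 contains exactly 3 shipments.

3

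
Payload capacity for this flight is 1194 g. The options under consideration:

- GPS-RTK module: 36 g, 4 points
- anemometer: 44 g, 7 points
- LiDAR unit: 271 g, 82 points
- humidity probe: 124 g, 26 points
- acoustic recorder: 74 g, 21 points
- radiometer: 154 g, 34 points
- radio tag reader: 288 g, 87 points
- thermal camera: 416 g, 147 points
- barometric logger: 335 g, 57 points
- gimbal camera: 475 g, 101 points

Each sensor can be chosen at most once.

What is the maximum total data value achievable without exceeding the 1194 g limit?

363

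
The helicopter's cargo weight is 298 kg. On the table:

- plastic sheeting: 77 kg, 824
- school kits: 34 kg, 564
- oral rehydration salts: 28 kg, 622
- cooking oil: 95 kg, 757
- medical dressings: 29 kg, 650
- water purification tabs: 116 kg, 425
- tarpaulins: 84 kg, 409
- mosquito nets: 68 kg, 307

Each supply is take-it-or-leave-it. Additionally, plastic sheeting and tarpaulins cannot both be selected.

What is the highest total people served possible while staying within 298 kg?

3417

The ratio ordering already packs tightly: plastic sheeting + school kits + oral rehydration salts + cooking oil + medical dressings, 263 kg, 3417.
That's the maximum — no feasible swap from here does better than 3417.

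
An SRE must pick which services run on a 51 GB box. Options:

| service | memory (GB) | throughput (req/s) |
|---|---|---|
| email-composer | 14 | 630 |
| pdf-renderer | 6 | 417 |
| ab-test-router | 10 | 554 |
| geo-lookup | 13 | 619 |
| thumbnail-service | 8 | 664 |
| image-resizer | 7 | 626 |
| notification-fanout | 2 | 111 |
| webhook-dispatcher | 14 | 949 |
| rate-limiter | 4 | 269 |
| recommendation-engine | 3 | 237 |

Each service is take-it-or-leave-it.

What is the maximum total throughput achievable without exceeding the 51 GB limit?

The ratio heuristic lands on pdf-renderer + thumbnail-service + image-resizer + notification-fanout + webhook-dispatcher + rate-limiter + recommendation-engine (3273) but leaves 7 GB idle.
Replace recommendation-engine with ab-test-router: the trade gains 317 net, giving 3590 at 51 GB.

3590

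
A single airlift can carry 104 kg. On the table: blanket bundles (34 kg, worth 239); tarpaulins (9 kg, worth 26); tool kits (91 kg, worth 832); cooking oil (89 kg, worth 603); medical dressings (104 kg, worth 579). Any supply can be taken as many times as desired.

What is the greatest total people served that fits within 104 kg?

858

By people served per kg: tool kits 9.14, blanket bundles 7.03, cooking oil 6.78, medical dressings 5.57 lead.
The ratio ordering already packs tightly: tarpaulins + tool kits, 100 kg, 858.
No other feasible combination exceeds 858.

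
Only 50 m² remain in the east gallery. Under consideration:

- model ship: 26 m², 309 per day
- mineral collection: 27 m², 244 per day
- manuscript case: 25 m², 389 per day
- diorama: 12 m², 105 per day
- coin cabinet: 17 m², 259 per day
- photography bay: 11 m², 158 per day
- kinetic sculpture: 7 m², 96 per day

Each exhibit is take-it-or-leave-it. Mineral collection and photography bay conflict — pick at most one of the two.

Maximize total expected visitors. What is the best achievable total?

Best packing: manuscript case + coin cabinet + kinetic sculpture — 49 m², 744 total.
The closest alternative, model ship + coin cabinet + kinetic sculpture, reaches only 664.

744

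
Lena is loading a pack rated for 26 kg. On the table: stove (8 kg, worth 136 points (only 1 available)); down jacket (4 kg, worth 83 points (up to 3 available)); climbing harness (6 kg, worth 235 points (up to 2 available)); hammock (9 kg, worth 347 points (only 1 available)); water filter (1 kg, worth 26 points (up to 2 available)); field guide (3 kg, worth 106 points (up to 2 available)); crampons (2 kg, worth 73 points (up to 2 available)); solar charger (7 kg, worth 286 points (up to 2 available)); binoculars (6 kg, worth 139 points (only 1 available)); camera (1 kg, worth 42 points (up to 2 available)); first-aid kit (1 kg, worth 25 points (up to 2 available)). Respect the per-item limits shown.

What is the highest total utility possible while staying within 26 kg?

1042

Taking the top-ratio items first gives climbing harness + 2×crampons + 2×solar charger + 2×camera for 1037 (26 kg).
The 6 kg tied up in 2×crampons and 2×camera is better spent on climbing harness — total rises to 1042 (26 kg).
Nothing else within 26 kg beats 1042.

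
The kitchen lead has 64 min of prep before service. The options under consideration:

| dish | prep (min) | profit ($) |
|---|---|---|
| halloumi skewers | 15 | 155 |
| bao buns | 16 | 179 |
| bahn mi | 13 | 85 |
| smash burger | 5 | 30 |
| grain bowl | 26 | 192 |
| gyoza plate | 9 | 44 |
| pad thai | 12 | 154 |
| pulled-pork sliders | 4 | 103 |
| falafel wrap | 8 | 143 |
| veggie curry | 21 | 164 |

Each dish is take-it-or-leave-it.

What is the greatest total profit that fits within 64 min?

Taking the top-ratio dishes first gives halloumi skewers + bao buns + smash burger + pad thai + pulled-pork sliders + falafel wrap for 764 (60 min).
Dropping smash burger frees 5 min; slotting in gyoza plate (9 min) lifts the total to 778 at 64 min.
An exhaustive check of the 1024 subsets confirms 778.

778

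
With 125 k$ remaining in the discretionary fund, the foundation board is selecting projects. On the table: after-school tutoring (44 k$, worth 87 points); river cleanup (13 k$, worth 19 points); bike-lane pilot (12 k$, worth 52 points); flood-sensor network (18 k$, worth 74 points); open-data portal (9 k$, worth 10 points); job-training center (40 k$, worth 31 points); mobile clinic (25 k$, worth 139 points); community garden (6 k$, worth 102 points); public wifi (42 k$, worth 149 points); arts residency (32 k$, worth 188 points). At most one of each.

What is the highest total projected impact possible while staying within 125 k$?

652

By projected impact per k$: community garden 17.00, arts residency 5.88, mobile clinic 5.56, bike-lane pilot 4.33 lead.
Greedy by ratio would take river cleanup + bike-lane pilot + flood-sensor network + open-data portal + mobile clinic + community garden + arts residency: 115 k$ used, total 584.
The 34 k$ tied up in river cleanup and bike-lane pilot and open-data portal is better spent on public wifi — total rises to 652 (123 k$).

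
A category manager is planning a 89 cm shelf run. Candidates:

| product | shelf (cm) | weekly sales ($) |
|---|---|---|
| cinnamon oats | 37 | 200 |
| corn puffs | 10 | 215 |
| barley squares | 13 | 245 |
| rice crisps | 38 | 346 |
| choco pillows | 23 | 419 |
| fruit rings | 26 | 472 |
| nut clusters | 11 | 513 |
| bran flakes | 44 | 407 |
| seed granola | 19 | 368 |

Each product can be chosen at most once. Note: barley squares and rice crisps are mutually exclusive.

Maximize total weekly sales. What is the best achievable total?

1987

The ratio heuristic lands on corn puffs + barley squares + choco pillows + nut clusters + seed granola (1760) but leaves 13 cm idle.
The 13 cm tied up in barley squares is better spent on fruit rings — total rises to 1987 (89 cm).
An exhaustive check of the 512 subsets confirms 1987.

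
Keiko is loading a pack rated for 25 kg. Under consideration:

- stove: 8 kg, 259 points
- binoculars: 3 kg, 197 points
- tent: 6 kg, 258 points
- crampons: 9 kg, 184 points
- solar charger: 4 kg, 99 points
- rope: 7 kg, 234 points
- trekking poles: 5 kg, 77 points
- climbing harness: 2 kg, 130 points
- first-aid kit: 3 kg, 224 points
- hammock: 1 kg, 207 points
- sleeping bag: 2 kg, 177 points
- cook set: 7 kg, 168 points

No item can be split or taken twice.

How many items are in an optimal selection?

Optimal total is 1452.
For example stove + binoculars + tent + climbing harness + first-aid kit + hammock + sleeping bag achieves it, using 25 kg.
Any selection reaching 1452 contains exactly 7 items.

7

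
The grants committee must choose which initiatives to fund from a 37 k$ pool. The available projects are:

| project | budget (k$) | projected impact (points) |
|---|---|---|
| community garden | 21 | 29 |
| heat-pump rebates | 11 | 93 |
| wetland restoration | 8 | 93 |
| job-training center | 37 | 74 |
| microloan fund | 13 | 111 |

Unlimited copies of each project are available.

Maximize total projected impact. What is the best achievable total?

390

Taking the top-ratio projects first gives 4×wetland restoration for 372 (32 k$).
The 8 k$ tied up in wetland restoration is better spent on microloan fund — total rises to 390 (37 k$).
Every other selection either busts 37 k$ or fails to beat 390.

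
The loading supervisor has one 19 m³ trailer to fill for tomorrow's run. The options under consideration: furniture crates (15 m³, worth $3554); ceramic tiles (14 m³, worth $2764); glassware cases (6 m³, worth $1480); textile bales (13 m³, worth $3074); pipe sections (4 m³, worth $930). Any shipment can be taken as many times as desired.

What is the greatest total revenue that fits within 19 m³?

4554

Ranking by ratio (revenue/m³): glassware cases 246.67, furniture crates 236.93, textile bales 236.46, pipe sections 232.50.
The ratio heuristic lands on 3×glassware cases (4440) but leaves 1 m³ idle.
Dropping 2×glassware cases frees 12 m³; slotting in textile bales (13 m³) lifts the total to 4554 at 19 m³.
That's the maximum — no swap from here does better than 4554.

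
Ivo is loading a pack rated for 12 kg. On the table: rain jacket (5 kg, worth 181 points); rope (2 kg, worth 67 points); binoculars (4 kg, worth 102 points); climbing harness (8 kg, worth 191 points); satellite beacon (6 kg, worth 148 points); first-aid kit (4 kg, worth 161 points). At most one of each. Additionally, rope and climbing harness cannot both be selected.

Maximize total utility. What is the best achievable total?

409

Density check — first-aid kit 40.25, rain jacket 36.20, rope 33.50 are the best per kg.
The ratio ordering already packs tightly: rain jacket + rope + first-aid kit, 11 kg, 409.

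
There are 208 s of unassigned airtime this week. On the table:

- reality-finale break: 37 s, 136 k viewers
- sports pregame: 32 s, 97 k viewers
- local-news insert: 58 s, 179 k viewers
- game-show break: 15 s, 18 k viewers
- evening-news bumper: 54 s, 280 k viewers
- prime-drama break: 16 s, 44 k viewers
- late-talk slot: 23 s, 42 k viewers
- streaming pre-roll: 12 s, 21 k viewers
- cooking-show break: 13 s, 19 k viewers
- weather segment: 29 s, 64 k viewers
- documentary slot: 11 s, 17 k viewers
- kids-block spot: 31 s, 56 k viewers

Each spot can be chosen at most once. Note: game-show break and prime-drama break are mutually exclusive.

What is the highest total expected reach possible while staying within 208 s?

753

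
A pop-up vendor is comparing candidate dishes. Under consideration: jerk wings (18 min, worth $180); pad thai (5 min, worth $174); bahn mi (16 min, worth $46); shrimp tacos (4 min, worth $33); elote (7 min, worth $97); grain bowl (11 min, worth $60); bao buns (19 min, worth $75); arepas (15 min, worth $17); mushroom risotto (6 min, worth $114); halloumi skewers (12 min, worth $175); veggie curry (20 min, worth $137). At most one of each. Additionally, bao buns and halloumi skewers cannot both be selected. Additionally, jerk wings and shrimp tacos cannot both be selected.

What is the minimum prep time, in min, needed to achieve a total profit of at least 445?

23

Minimise min subject to total profit ≥ 445.
pad thai + mushroom risotto + halloumi skewers: 463 profit at 23 min.
Any bundle with less than 23 min falls short of 445.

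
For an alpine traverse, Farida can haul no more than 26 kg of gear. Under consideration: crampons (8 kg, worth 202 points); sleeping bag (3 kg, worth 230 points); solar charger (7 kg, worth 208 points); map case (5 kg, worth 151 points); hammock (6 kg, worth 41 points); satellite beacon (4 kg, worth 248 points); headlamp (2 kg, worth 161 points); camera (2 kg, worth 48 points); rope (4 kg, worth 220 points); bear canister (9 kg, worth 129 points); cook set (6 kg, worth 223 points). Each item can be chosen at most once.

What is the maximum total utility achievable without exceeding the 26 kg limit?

Greedy by ratio would take sleeping bag + map case + satellite beacon + headlamp + camera + rope + cook set: 26 kg used, total 1281.
The 7 kg tied up in map case and camera is better spent on solar charger — total rises to 1290 (26 kg).
An exhaustive check of the 2048 subsets confirms 1290.

1290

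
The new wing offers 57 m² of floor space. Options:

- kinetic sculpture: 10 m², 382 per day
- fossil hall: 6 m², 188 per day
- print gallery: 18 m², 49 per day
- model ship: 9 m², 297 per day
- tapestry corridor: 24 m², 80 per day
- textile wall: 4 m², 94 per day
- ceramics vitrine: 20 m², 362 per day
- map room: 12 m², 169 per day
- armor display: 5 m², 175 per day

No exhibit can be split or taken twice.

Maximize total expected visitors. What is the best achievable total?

By expected visitors per m²: kinetic sculpture 38.20, armor display 35.00, model ship 33.00, fossil hall 31.33 lead.
The ratio ordering already packs tightly: kinetic sculpture + fossil hall + model ship + textile wall + ceramics vitrine + armor display, 54 m², 1498.
Next best is kinetic sculpture + fossil hall + model ship + ceramics vitrine + armor display at 1404 (50 m²) — short by 94.

1498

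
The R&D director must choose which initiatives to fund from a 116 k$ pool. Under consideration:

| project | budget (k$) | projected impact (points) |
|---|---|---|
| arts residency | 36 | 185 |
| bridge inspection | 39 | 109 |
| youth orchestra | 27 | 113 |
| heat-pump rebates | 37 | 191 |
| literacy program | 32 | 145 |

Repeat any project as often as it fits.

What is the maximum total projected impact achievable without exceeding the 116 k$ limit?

3×heat-pump rebates uses 111 of the 116 k$ and totals 573.
Every other selection either busts 116 k$ or fails to beat 573.

573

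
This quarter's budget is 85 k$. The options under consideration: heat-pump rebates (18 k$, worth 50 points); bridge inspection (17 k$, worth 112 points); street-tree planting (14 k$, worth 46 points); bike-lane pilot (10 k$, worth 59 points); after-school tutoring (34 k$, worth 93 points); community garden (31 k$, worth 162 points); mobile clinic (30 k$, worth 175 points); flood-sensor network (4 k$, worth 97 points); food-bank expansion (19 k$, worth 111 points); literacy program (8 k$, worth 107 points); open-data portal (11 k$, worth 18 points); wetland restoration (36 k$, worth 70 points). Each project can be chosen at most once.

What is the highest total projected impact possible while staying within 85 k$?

602

Greedy by ratio would take bridge inspection + street-tree planting + bike-lane pilot + flood-sensor network + food-bank expansion + literacy program + open-data portal: 83 k$ used, total 550.
Dropping street-tree planting and bike-lane pilot and open-data portal frees 35 k$; slotting in mobile clinic (30 k$) lifts the total to 602 at 78 k$.
An exhaustive check of the 4096 subsets confirms 602.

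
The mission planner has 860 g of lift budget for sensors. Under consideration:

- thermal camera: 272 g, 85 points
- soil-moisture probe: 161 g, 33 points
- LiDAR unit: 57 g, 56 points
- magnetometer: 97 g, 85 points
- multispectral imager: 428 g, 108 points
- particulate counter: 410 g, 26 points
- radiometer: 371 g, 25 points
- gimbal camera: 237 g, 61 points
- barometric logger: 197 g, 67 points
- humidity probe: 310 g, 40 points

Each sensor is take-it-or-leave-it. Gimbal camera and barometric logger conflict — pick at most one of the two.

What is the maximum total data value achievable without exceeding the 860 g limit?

334

By data value per g: LiDAR unit 0.98, magnetometer 0.88, barometric logger 0.34, thermal camera 0.31 lead.
Taking thermal camera + LiDAR unit + magnetometer + multispectral imager: 854 g used, 334 in data value.
The closest alternative, thermal camera + soil-moisture probe + LiDAR unit + magnetometer + barometric logger, reaches only 326.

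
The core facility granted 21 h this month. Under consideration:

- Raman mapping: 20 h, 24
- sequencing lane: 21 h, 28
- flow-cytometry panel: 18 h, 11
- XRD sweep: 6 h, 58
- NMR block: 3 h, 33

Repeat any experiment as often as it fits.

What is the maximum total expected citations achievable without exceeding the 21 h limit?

Density check — NMR block 11.00, XRD sweep 9.67, sequencing lane 1.33, Raman mapping 1.20 are the best per h.
Best packing: 7×NMR block — 21 h, 231 total.

231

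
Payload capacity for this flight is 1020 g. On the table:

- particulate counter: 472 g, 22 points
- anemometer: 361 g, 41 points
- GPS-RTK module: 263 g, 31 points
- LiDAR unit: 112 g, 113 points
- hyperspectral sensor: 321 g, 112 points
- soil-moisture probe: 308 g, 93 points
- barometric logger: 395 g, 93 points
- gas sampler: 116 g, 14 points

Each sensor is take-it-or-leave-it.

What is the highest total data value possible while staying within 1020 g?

Taking the top-ratio sensors first gives LiDAR unit + hyperspectral sensor + soil-moisture probe + gas sampler for 332 (857 g).
Dropping gas sampler frees 116 g; slotting in GPS-RTK module (263 g) lifts the total to 349 at 1004 g.

349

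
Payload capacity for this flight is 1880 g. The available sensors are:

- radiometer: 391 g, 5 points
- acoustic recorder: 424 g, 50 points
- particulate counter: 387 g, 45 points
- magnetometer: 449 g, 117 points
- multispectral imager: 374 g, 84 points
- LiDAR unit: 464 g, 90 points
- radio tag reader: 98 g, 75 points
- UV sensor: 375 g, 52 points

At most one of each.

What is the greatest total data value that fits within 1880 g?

Taking magnetometer + multispectral imager + LiDAR unit + radio tag reader + UV sensor: 1760 g used, 418 in data value.
An exhaustive check of the 256 subsets confirms 418.

418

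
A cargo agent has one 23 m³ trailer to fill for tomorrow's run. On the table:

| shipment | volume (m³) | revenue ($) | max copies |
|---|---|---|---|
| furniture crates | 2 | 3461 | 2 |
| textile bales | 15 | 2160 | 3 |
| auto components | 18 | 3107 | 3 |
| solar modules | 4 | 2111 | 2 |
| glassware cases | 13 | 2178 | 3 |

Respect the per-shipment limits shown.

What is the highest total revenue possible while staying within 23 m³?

Ranking by ratio (revenue/m³): furniture crates 1730.50, solar modules 527.75, auto components 172.61, glassware cases 167.54.
The ratio heuristic lands on 2×furniture crates + 2×solar modules (11144) but leaves 11 m³ idle.
The 4 m³ tied up in solar modules is better spent on glassware cases — total rises to 11211 (21 m³).
Every other selection either busts 23 m³ or exceeds an availability limit or fails to beat 11211.

11211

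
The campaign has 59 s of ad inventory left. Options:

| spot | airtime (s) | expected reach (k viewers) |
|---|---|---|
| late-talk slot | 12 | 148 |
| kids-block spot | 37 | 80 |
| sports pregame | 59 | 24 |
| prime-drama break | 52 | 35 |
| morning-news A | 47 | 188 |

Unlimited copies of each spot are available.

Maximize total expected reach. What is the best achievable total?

592

Ranking by ratio (expected reach/s): late-talk slot 12.33, morning-news A 4.00, kids-block spot 2.16, prime-drama break 0.67.
The ratio ordering already packs tightly: 4×late-talk slot, 48 s, 592.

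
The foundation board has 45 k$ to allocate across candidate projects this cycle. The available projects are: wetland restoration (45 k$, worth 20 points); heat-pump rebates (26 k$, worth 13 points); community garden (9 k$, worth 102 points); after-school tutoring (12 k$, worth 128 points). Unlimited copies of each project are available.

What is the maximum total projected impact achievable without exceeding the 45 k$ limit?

5×community garden uses 45 of the 45 k$ and totals 510.
That's the maximum — no swap from here does better than 510.

510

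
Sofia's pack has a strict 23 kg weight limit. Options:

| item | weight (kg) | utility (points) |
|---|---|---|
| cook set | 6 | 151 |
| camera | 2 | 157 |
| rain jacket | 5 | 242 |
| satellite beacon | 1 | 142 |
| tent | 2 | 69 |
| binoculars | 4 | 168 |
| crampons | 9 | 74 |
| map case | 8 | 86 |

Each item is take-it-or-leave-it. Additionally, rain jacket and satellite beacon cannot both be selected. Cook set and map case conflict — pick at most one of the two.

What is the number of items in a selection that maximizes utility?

Best achievable utility is 787.
cook set + camera + rain jacket + tent + binoculars hits 787 at 19 kg.
Every optimal selection uses 5 items.

5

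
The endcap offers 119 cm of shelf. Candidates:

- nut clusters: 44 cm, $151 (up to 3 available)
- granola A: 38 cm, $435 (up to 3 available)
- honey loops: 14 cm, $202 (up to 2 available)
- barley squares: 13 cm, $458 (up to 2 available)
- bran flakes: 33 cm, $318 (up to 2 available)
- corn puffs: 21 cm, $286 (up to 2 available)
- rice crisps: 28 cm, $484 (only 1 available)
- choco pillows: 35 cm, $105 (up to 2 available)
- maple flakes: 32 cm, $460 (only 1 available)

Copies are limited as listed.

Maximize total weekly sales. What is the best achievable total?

2264

Best packing: 2×honey loops + 2×barley squares + rice crisps + maple flakes — 114 cm, 2264 total.
No other feasible combination exceeds 2264.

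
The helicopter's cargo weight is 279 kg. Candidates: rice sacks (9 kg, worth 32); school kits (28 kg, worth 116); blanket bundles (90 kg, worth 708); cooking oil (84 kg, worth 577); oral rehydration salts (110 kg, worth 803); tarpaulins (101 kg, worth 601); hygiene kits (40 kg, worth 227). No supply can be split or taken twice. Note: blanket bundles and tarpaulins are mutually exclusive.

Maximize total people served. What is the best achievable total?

The ratio ordering already packs tightly: rice sacks + school kits + blanket bundles + oral rehydration salts + hygiene kits, 277 kg, 1886.
Runner-up school kits + blanket bundles + oral rehydration salts + hygiene kits tops out at 1854.

1886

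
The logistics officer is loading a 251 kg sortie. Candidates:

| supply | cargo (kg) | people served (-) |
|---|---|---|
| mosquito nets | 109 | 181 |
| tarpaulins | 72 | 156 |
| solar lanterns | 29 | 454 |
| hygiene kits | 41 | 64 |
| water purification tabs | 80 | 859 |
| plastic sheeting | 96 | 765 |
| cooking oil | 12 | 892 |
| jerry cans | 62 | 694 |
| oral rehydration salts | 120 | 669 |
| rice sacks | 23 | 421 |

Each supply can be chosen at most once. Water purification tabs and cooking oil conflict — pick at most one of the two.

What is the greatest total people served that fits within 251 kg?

3226

Best packing: solar lanterns + plastic sheeting + cooking oil + jerry cans + rice sacks — 222 kg, 3226 total.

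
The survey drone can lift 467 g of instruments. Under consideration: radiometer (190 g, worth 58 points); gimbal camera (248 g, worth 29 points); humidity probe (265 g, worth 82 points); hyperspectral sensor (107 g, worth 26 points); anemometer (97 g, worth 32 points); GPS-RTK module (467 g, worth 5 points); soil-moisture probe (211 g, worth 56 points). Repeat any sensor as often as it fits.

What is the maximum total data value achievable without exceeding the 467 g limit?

146

By data value per g: anemometer 0.33, humidity probe 0.31, radiometer 0.31 lead.
Greedy by ratio would take 4×anemometer: 388 g used, total 128.
The 194 g tied up in 2×anemometer is better spent on humidity probe — total rises to 146 (459 g).
Nothing else within 467 g beats 146.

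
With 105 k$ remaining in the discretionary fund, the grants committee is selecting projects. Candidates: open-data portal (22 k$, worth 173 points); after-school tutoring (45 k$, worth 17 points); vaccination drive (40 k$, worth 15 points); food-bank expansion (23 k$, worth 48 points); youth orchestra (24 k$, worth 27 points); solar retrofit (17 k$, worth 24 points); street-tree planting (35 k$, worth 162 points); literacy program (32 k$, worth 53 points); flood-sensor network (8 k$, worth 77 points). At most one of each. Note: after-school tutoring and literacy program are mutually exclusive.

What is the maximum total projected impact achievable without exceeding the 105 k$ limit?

484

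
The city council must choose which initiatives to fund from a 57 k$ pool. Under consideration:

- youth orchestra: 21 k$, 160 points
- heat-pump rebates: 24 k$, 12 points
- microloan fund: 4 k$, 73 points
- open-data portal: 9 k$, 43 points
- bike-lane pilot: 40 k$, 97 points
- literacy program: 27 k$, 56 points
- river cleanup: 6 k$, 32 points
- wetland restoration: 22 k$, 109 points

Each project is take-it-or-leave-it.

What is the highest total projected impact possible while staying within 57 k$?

By projected impact per k$: microloan fund 18.25, youth orchestra 7.62, river cleanup 5.33 lead.
A density-first pass picks youth orchestra + microloan fund + river cleanup + wetland restoration — 374 at 53 k$.
The 6 k$ tied up in river cleanup is better spent on open-data portal — total rises to 385 (56 k$).
Next best is youth orchestra + microloan fund + river cleanup + wetland restoration at 374 (53 k$) — short by 11.

385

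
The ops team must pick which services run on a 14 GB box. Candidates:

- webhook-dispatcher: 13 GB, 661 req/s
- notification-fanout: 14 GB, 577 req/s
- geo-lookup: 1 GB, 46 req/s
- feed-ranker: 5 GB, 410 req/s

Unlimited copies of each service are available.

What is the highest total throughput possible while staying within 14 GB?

1004

Best packing: 4×geo-lookup + 2×feed-ranker — 14 GB, 1004 total.
Every other selection either busts 14 GB or fails to beat 1004.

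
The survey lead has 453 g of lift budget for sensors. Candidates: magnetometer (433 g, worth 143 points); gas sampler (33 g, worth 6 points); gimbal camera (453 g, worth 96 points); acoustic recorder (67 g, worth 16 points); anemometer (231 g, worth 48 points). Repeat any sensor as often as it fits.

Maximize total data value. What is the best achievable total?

143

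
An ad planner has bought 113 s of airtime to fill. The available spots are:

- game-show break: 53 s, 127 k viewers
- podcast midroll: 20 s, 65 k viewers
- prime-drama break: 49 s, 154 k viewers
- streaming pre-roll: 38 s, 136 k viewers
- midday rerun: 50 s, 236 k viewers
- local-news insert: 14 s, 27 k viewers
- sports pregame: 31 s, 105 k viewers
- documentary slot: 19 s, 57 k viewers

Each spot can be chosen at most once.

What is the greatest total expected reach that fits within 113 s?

Density check — midday rerun 4.72, streaming pre-roll 3.58, sports pregame 3.39 are the best per s.
Best packing: podcast midroll + streaming pre-roll + midday rerun — 108 s, 437 total.
An exhaustive check of the 256 subsets confirms 437.

437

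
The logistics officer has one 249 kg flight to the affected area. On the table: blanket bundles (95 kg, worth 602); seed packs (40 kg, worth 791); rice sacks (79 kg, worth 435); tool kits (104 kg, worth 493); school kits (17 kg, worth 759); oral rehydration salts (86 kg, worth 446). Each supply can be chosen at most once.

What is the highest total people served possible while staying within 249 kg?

Ranking by ratio (people served/kg): school kits 44.65, seed packs 19.77, blanket bundles 6.34, rice sacks 5.51.
A density-first pass picks blanket bundles + seed packs + rice sacks + school kits — 2587 at 231 kg.
Dropping rice sacks frees 79 kg; slotting in oral rehydration salts (86 kg) lifts the total to 2598 at 238 kg.

2598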